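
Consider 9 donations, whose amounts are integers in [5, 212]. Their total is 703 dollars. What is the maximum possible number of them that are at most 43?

Suppose k of them are at most 43. Those contribute at most 43 each and the rest at most 212 each.
So the total is at most 43k + 212(9 − k) = 1908 − 169k. This must still be ≥ 703, so k ≤ 7.
k = 7 is achieved by 7 values at 43 and 2 at 212, total 725; lower one of the 212's by 22 (still > 43) to reach 703.

7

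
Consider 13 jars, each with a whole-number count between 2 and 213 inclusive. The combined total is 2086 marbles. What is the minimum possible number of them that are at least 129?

Each value short of 129 is at most 128, costing at least 213 − 128 = 85 against the maximum total of 2769.
We can afford to lose at most 2769 − 2086 = 683, so at most ⌊683/85⌋ = 8 fall short, and at least 5 are ≥ 129.
Exactly 5 works: 5 values at 213 and 8 at 128 total 2089; lower one of the high values by 3 (still ≥ 129) to hit 2086.

5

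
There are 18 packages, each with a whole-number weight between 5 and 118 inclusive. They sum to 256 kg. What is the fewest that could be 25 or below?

11

Let j be the number exceeding 25. Then the total is ≥ 26·j + 5·(18 − j) = 90 + 21j.
So 21j ≤ 166 and j ≤ 7; hence at least 18 − 7 = 11 are ≤ 25.
Exactly 11 works: 11 values at 5 and 7 at 26 total 237; raise one of the low values by 19 (still ≤ 25) to hit 256.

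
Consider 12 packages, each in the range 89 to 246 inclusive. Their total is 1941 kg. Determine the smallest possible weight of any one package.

To make one package as small as possible, make the other 11 as large as possible.
The other 11 can take up 11 × 246 = 2706 ≥ 1941 − 89, so one package can sit at its floor of 89.
Achievable: one at 89 and the other 11 totalling 1852, which fits since 11 × 89 ≤ 1852 ≤ 11 × 246.

89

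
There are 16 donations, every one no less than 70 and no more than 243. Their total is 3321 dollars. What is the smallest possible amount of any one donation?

To make one donation as small as possible, make the other 15 as large as possible.
The other 15 can take up 15 × 243 = 3645 ≥ 3321 − 70, so one donation can sit at its floor of 70.
Achievable: one at 70 and the other 15 totalling 3251, which fits since 15 × 70 ≤ 3251 ≤ 15 × 243.

70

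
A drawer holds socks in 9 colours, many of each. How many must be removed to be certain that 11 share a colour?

In the worst case you draw 10 of each of the 9 colours: 9 × 10 = 90.
One more forces 11 of some colour, so 90 + 1 = 91.

91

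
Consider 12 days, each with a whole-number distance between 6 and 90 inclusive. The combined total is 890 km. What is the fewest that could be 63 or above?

Each value short of 63 is at most 62, costing at least 90 − 62 = 28 against the maximum total of 1080.
We can afford to lose at most 1080 − 890 = 190, so at most ⌊190/28⌋ = 6 fall short, and at least 6 are ≥ 63.
Exactly 6 works: 6 values at 90 and 6 at 62 total 912; lower one of the high values by 22 (still ≥ 63) to hit 890.

6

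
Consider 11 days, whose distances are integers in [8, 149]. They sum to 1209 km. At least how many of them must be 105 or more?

2

Each value short of 105 is at most 104, costing at least 149 − 104 = 45 against the maximum total of 1639.
We can afford to lose at most 1639 − 1209 = 430, so at most ⌊430/45⌋ = 9 fall short, and at least 2 are ≥ 105.
Exactly 2 works: 2 values at 149 and 9 at 104 total 1234; lower one of the high values by 25 (still ≥ 105) to hit 1209.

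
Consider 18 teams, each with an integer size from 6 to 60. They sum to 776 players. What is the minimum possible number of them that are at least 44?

If only k of them are at least 44, the other 18 − k are at most 43, so the total is at most k·60 + (18 − k)·43.
This must reach 776, so k·60 + (18 − k)·43 ≥ 776, giving k ≥ 1.
Exactly 1 works: 1 value at 60 and 17 at 43 total 791; lower one of the high values by 15 (still ≥ 44) to hit 776.

1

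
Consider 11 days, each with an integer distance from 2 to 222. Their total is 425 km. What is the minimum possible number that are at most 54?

4

If only k of them are at most 54, the other 11 − k are at least 55, so the total is at least (11 − k)·55 + k·2.
This is ≤ 425, so (11 − k)·55 + 2k ≤ 425, which gives k ≥ 4.
Exactly 4 works: 4 values at 2 and 7 at 55 total 393; raise one of the low values by 32 (still ≤ 54) to hit 425.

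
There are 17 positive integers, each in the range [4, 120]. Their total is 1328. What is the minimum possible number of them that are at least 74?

Suppose at most 17 − j of them reach 74; then j values are ≤ 73 and the rest ≤ 120.
The total is then ≤ 73·j + 120·(17 − j) = 2040 − 47j. For this to be ≥ 1328 we need j ≤ 15, so at least 17 − 15 = 2 must reach 74.
Exactly 2 works: 2 values at 120 and 15 at 73 total 1335; lower one of the high values by 7 (still ≥ 74) to hit 1328.

2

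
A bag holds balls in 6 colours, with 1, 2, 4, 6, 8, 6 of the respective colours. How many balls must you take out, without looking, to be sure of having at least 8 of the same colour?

In the worst case you take as many as possible of each colour without reaching 8: 1 + 2 + 4 + 6 + 7 + 6 = 26.
The next one must give 8 of some colour, so 26 + 1 = 27.

27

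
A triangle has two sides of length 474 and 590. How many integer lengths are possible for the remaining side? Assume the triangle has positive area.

947

The triangle inequality gives |474 − 590| < c < 474 + 590, i.e. 116 < c < 1064.
So c can be any integer from 117 to 1063: 947 values.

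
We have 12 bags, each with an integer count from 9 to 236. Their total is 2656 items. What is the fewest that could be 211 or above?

If only k of them are at least 211, the other 12 − k are at most 210, so the total is at most k·236 + (12 − k)·210.
This must reach 2656, so k·236 + (12 − k)·210 ≥ 2656, giving k ≥ 6.
Exactly 6 works: 6 values at 236 and 6 at 210 total 2676; lower one of the high values by 20 (still ≥ 211) to hit 2656.

6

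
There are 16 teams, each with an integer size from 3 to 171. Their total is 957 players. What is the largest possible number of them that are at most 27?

12

Each value at 27 or below falls at least 171 − 27 = 144 short of the ceiling 171.
The ceiling total is 16 × 171 = 2736, and we need 957, so at most ⌊(2736 − 957)/144⌋ = 12 can be that low.
k = 12 is achieved by 12 values at 27 and 4 at 171, total 1008; lower one of the 171's by 51 (still > 27) to reach 957.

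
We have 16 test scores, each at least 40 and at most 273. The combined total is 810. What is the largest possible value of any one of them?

To make one score as large as possible, make the other 15 as small as possible.
The other 15 contribute at least 15 × 40 = 600, leaving at most 810 − 600 = 210.
Since 210 ≤ 273, this is achievable: one at 210 and 15 at 40.

210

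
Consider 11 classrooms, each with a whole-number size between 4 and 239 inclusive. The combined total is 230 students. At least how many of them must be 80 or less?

9

If only k of them are at most 80, the other 11 − k are at least 81, so the total is at least (11 − k)·81 + k·4.
This is ≤ 230, so (11 − k)·81 + 4k ≤ 230, which gives k ≥ 9.
Exactly 9 works: 9 values at 4 and 2 at 81 total 198; raise one of the low values by 32 (still ≤ 80) to hit 230.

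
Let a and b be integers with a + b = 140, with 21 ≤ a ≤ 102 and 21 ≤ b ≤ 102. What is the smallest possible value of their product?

Since a + b is fixed, pushing one of them to its bound minimizes the product.
At the endpoint a = 38, b = 140 − 38 = 102, so ab = 38 × 102 = 3876.

3876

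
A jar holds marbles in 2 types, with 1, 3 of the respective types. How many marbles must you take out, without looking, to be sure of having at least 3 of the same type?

4

In the worst case you take as many as possible of each type without reaching 3: 1 + 2 = 3.
The next one must give 3 of some type, so 3 + 1 = 4.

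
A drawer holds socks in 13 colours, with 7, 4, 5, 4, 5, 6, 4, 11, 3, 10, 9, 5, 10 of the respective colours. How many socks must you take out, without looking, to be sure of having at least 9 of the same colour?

In the worst case you take as many as possible of each colour without reaching 9: 7 + 4 + 5 + 4 + 5 + 6 + 4 + 8 + 3 + 8 + 8 + 5 + 8 = 75.
The next one must give 9 of some colour, so 75 + 1 = 76.

76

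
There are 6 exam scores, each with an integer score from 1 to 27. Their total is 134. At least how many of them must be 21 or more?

If only k of them are at least 21, the other 6 − k are at most 20, so the total is at most k·27 + (6 − k)·20.
This must reach 134, so k·27 + (6 − k)·20 ≥ 134, giving k ≥ 2.
Exactly 2 works: 2 values at 27 and 4 at 20 total 134.

2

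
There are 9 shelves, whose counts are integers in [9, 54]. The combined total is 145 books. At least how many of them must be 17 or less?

Each value above 17 is at least 18, contributing at least 18 − 9 = 9 above the floor 9.
The sum exceeds the floor total 81 by 64, so at most ⌊64/9⌋ = 7 exceed 17, and at least 2 are ≤ 17.
Exactly 2 works: 2 values at 9 and 7 at 18 total 144; raise one of the low values by 1 (still ≤ 17) to hit 145.

2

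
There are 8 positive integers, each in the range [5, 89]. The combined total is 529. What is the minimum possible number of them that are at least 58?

If only k of them are at least 58, the other 8 − k are at most 57, so the total is at most k·89 + (8 − k)·57.
This must reach 529, so k·89 + (8 − k)·57 ≥ 529, giving k ≥ 3.
Exactly 3 works: 3 values at 89 and 5 at 57 total 552; lower one of the high values by 23 (still ≥ 58) to hit 529.

3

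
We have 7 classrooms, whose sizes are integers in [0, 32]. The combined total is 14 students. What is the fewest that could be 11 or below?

6

If only k of them are at most 11, the other 7 − k are at least 12, so the total is at least (7 − k)·12 + k·0.
This is ≤ 14, so (7 − k)·12 + 0k ≤ 14, which gives k ≥ 6.
Exactly 6 works: 6 values at 0 and 1 at 12 total 12; raise one of the low values by 2 (still ≤ 11) to hit 14.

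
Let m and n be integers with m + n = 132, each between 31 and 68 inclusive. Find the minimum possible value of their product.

For a fixed sum, mn is smallest when m and n are as far apart as possible.
The extreme feasible split is m = 64, n = 68, giving mn = 4352.

4352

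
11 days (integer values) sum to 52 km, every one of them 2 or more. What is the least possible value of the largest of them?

Some value must be at least ⌈52/11⌉ = 5, since 11 × 4 = 44 < 52.
Equality holds with 8 values of 5 and 3 values of 4.

5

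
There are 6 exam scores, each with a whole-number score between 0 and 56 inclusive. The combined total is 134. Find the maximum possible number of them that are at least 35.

With k values at 35 or above and the rest at least 0, the sum is at least 0 + 35k.
Since the sum is 134, we need 35k ≤ 134, i.e. k ≤ 3.
k = 3 is achieved by 3 values at 35 and 3 at 0, total 105; add 29 to one value (staying below 35) to reach 134.

3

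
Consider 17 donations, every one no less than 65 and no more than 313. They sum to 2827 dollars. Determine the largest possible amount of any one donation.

To make one donation as large as possible, make the other 16 as small as possible.
The other 16 contribute at least 16 × 65 = 1040, leaving at most 2827 − 1040 = 1787.
But each donation is capped at 313, so the maximum is 313.
Achievable: one at 313 and the other 16 totalling 2514, which fits since 16 × 65 ≤ 2514 ≤ 16 × 313.

313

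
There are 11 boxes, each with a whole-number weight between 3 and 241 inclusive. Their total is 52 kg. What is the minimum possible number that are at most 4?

Let j be the number exceeding 4. Then the total is ≥ 5·j + 3·(11 − j) = 33 + 2j.
So 2j ≤ 19 and j ≤ 9; hence at least 11 − 9 = 2 are ≤ 4.
Exactly 2 works: 2 values at 3 and 9 at 5 total 51; raise one of the low values by 1 (still ≤ 4) to hit 52.

2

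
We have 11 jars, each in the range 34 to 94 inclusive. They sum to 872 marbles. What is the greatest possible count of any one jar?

To make one jar as large as possible, make the other 10 as small as possible.
The other 10 contribute at least 10 × 34 = 340, leaving at most 872 − 340 = 532.
But each jar is capped at 94, so the maximum is 94.
Achievable: one at 94 and the other 10 totalling 778, which fits since 10 × 34 ≤ 778 ≤ 10 × 94.

94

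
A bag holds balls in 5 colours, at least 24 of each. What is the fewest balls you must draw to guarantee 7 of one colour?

31

You could draw 6 of every colour without reaching 7 of any — 30 in all.
One more forces 7 of some colour, so 30 + 1 = 31.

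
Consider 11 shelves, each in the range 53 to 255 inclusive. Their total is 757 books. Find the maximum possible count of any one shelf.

To make one shelf as large as possible, make the other 10 as small as possible.
The other 10 contribute at least 10 × 53 = 530, leaving at most 757 − 530 = 227.
Since 227 ≤ 255, this is achievable: one at 227 and 10 at 53.

227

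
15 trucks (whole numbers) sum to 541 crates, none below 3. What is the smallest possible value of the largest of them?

The average is 541/15 > 36, so not all 15 can be 36 or less; the largest is ≥ 37.
Taking 14 copies of 36 and 1 copy of 37 gives exactly 541, so 37 is attained.

37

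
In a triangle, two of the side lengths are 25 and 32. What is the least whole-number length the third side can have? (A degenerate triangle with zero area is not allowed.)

The third side must exceed |25 − 32| = 7.
The smallest integer above 7 is 8.

8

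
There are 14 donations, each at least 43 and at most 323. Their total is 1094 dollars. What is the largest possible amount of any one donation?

Maximizing one value means minimizing the remaining 13.
The other 13 contribute at least 13 × 43 = 559, leaving at most 1094 − 559 = 535.
But each donation is capped at 323, so the maximum is 323.
Achievable: one at 323 and the other 13 totalling 771, which fits since 13 × 43 ≤ 771 ≤ 13 × 323.

323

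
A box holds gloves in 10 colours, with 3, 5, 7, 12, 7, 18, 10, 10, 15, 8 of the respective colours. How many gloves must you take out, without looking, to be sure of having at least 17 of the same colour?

94

In the worst case you take as many as possible of each colour without reaching 17: 3 + 5 + 7 + 12 + 7 + 16 + 10 + 10 + 15 + 8 = 93.
The next one must give 17 of some colour, so 93 + 1 = 94.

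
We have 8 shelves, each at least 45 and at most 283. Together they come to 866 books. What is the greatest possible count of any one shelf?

283

To make one shelf as large as possible, make the other 7 as small as possible.
The other 7 contribute at least 7 × 45 = 315, leaving at most 866 − 315 = 551.
But each shelf is capped at 283, so the maximum is 283.
Achievable: one at 283 and the other 7 totalling 583, which fits since 7 × 45 ≤ 583 ≤ 7 × 283.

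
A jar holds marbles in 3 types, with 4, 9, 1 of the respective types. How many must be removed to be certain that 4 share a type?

In the worst case you take as many as possible of each type without reaching 4: 3 + 3 + 1 = 7.
The next one must give 4 of some type, so 7 + 1 = 8.

8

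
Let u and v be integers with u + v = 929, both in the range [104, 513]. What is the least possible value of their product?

Since u + v is fixed, pushing one of them to its bound minimizes the product.
The extreme feasible split is u = 416, v = 513, giving uv = 213408.

213408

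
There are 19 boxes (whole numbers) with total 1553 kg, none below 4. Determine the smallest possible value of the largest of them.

The 19 values sum to 1553, so their maximum is at least ⌈1553/19⌉ = 82.
Equality holds with 14 values of 82 and 5 values of 81.

82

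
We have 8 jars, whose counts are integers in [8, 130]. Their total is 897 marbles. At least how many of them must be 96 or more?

Suppose at most 8 − j of them reach 96; then j values are ≤ 95 and the rest ≤ 130.
The total is then ≤ 95·j + 130·(8 − j) = 1040 − 35j. For this to be ≥ 897 we need j ≤ 4, so at least 8 − 4 = 4 must reach 96.
Exactly 4 works: 4 values at 130 and 4 at 95 total 900; lower one of the high values by 3 (still ≥ 96) to hit 897.

4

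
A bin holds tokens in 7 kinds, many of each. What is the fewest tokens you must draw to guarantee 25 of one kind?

In the worst case you draw 24 of each of the 7 kinds: 7 × 24 = 168.
One more forces 25 of some kind, so 168 + 1 = 169.

169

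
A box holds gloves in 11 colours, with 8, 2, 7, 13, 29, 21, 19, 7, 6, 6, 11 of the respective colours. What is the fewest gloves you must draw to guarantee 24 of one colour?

In the worst case you take as many as possible of each colour without reaching 24: 8 + 2 + 7 + 13 + 23 + 21 + 19 + 7 + 6 + 6 + 11 = 123.
The next one must give 24 of some colour, so 123 + 1 = 124.

124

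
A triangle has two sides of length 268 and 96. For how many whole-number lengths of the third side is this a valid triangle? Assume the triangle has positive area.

The triangle inequality gives |268 − 96| < c < 268 + 96, i.e. 172 < c < 364.
So c can be any integer from 173 to 363: 191 values.

191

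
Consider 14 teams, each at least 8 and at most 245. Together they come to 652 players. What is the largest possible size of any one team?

245

To make one team as large as possible, make the other 13 as small as possible.
The other 13 contribute at least 13 × 8 = 104, leaving at most 652 − 104 = 548.
But each team is capped at 245, so the maximum is 245.
Achievable: one at 245 and the other 13 totalling 407, which fits since 13 × 8 ≤ 407 ≤ 13 × 245.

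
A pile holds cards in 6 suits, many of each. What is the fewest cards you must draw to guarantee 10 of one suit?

55

In the worst case you draw 9 of each of the 6 suits: 6 × 9 = 54.
One more forces 10 of some suit, so 54 + 1 = 55.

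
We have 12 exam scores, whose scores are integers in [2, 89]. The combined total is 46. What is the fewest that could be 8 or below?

9

If only k of them are at most 8, the other 12 − k are at least 9, so the total is at least (12 − k)·9 + k·2.
This is ≤ 46, so (12 − k)·9 + 2k ≤ 46, which gives k ≥ 9.
Exactly 9 works: 9 values at 2 and 3 at 9 total 45; raise one of the low values by 1 (still ≤ 8) to hit 46.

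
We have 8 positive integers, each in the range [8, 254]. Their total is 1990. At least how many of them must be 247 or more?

3

Suppose at most 8 − j of them reach 247; then j values are ≤ 246 and the rest ≤ 254.
The total is then ≤ 246·j + 254·(8 − j) = 2032 − 8j. For this to be ≥ 1990 we need j ≤ 5, so at least 8 − 5 = 3 must reach 247.
Exactly 3 works: 3 values at 254 and 5 at 246 total 1992; lower one of the high values by 2 (still ≥ 247) to hit 1990.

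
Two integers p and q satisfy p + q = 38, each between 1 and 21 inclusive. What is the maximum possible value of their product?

With p + q fixed, pq peaks when the two are closest together.
Taking p = 19 and q = 19 (both in [1, 21]) gives pq = 361.

361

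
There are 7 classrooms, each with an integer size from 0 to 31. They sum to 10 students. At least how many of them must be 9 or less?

6

Each value above 9 is at least 10, contributing at least 10 − 0 = 10 above the floor 0.
The sum exceeds the floor total 0 by 10, so at most ⌊10/10⌋ = 1 exceed 9, and at least 6 are ≤ 9.
Exactly 6 works: 6 values at 0 and 1 at 10 total 10.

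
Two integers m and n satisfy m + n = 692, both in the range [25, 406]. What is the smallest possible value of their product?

116116

mn = m(692 − m) is concave in m, so over [286, 406] it is minimized at an endpoint.
The extreme feasible split is m = 286, n = 406, giving mn = 116116.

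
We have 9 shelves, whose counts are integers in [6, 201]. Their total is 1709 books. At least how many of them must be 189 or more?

2

If only k of them are at least 189, the other 9 − k are at most 188, so the total is at most k·201 + (9 − k)·188.
This must reach 1709, so k·201 + (9 − k)·188 ≥ 1709, giving k ≥ 2.
Exactly 2 works: 2 values at 201 and 7 at 188 total 1718; lower one of the high values by 9 (still ≥ 189) to hit 1709.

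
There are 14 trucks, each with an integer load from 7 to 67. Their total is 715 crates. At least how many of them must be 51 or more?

1

Each value short of 51 is at most 50, costing at least 67 − 50 = 17 against the maximum total of 938.
We can afford to lose at most 938 − 715 = 223, so at most ⌊223/17⌋ = 13 fall short, and at least 1 are ≥ 51.
Exactly 1 works: 1 value at 67 and 13 at 50 total 717; lower one of the high values by 2 (still ≥ 51) to hit 715.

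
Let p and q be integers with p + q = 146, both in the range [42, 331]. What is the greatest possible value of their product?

For a fixed sum, the product pq is largest when p and q are as close as possible.
Taking p = 73 and q = 73 (both in [42, 331]) gives pq = 5329.

5329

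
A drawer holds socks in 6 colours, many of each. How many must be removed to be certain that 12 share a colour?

67

In the worst case you draw 11 of each of the 6 colours: 6 × 11 = 66.
One more forces 12 of some colour, so 66 + 1 = 67.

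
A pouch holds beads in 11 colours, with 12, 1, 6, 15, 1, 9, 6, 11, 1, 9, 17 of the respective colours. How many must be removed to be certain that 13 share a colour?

81

In the worst case you take as many as possible of each colour without reaching 13: 12 + 1 + 6 + 12 + 1 + 9 + 6 + 11 + 1 + 9 + 12 = 80.
The next one must give 13 of some colour, so 80 + 1 = 81.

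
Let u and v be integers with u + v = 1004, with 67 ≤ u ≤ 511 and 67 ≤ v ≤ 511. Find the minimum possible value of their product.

uv = u(1004 − u) is concave in u, so over [493, 511] it is minimized at an endpoint.
At the endpoint u = 493, v = 1004 − 493 = 511, so uv = 493 × 511 = 251923.

251923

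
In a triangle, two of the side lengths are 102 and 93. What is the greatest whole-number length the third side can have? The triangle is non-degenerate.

194

The third side must be less than 102 + 93 = 195.
The largest integer below 195 is 194.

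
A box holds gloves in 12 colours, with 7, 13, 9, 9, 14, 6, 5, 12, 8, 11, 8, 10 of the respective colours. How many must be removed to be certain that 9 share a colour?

91

In the worst case you take as many as possible of each colour without reaching 9: 7 + 8 + 8 + 8 + 8 + 6 + 5 + 8 + 8 + 8 + 8 + 8 = 90.
The next one must give 9 of some colour, so 90 + 1 = 91.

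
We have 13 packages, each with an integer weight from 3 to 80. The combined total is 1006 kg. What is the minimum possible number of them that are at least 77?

Each value short of 77 is at most 76, costing at least 80 − 76 = 4 against the maximum total of 1040.
We can afford to lose at most 1040 − 1006 = 34, so at most ⌊34/4⌋ = 8 fall short, and at least 5 are ≥ 77.
Exactly 5 works: 5 values at 80 and 8 at 76 total 1008; lower one of the high values by 2 (still ≥ 77) to hit 1006.

5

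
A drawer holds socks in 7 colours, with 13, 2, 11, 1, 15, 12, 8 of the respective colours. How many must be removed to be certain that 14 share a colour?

In the worst case you take as many as possible of each colour without reaching 14: 13 + 2 + 11 + 1 + 13 + 12 + 8 = 60.
The next one must give 14 of some colour, so 60 + 1 = 61.

61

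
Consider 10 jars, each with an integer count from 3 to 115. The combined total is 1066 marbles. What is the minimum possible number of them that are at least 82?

8

Suppose at most 10 − j of them reach 82; then j values are ≤ 81 and the rest ≤ 115.
The total is then ≤ 81·j + 115·(10 − j) = 1150 − 34j. For this to be ≥ 1066 we need j ≤ 2, so at least 10 − 2 = 8 must reach 82.
Exactly 8 works: 8 values at 115 and 2 at 81 total 1082; lower one of the high values by 16 (still ≥ 82) to hit 1066.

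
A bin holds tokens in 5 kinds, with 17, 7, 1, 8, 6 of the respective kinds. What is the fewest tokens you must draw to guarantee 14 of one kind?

36

In the worst case you take as many as possible of each kind without reaching 14: 13 + 7 + 1 + 8 + 6 = 35.
The next one must give 14 of some kind, so 35 + 1 = 36.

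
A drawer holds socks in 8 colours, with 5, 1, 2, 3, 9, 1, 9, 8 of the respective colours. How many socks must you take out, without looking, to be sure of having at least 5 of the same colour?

24

In the worst case you take as many as possible of each colour without reaching 5: 4 + 1 + 2 + 3 + 4 + 1 + 4 + 4 = 23.
The next one must give 5 of some colour, so 23 + 1 = 24.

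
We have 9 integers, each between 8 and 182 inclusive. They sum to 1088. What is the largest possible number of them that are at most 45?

4

Each value at 45 or below falls at least 182 − 45 = 137 short of the ceiling 182.
The ceiling total is 9 × 182 = 1638, and we need 1088, so at most ⌊(1638 − 1088)/137⌋ = 4 can be that low.
k = 4 is achieved by 4 values at 45 and 5 at 182, total 1090; lower one of the 182's by 2 (still > 45) to reach 1088.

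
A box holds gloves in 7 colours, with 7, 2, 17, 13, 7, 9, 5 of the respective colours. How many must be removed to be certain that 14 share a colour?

In the worst case you take as many as possible of each colour without reaching 14: 7 + 2 + 13 + 13 + 7 + 9 + 5 = 56.
The next one must give 14 of some colour, so 56 + 1 = 57.

57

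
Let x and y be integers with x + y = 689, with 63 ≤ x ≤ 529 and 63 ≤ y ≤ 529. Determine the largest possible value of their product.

For a fixed sum, the product xy is largest when x and y are as close as possible.
Taking x = 344 and y = 345 (both in [63, 529]) gives xy = 118680.

118680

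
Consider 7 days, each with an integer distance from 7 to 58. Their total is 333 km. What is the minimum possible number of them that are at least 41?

If only k of them are at least 41, the other 7 − k are at most 40, so the total is at most k·58 + (7 − k)·40.
This must reach 333, so k·58 + (7 − k)·40 ≥ 333, giving k ≥ 3.
Exactly 3 works: 3 values at 58 and 4 at 40 total 334; lower one of the high values by 1 (still ≥ 41) to hit 333.

3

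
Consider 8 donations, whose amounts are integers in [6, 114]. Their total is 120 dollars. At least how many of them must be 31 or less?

If only k of them are at most 31, the other 8 − k are at least 32, so the total is at least (8 − k)·32 + k·6.
This is ≤ 120, so (8 − k)·32 + 6k ≤ 120, which gives k ≥ 6.
Exactly 6 works: 6 values at 6 and 2 at 32 total 100; raise one of the low values by 20 (still ≤ 31) to hit 120.

6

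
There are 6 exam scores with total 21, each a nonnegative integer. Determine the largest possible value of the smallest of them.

The average is 21/6 < 4, so some value is ≤ 3.
Equality holds with 3 values of 3 and 3 values of 4.

3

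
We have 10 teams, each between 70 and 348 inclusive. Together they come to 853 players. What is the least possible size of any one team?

Minimizing one value means maximizing the remaining 9.
The other 9 can take up 9 × 348 = 3132 ≥ 853 − 70, so one team can sit at its floor of 70.
Achievable: one at 70 and the other 9 totalling 783, which fits since 9 × 70 ≤ 783 ≤ 9 × 348.

70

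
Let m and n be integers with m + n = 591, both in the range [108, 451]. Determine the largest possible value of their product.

With m + n fixed, mn peaks when the two are closest together.
Taking m = 295 and n = 296 (both in [108, 451]) gives mn = 87320.

87320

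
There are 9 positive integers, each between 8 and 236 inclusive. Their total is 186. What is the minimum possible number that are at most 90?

If only k of them are at most 90, the other 9 − k are at least 91, so the total is at least (9 − k)·91 + k·8.
This is ≤ 186, so (9 − k)·91 + 8k ≤ 186, which gives k ≥ 8.
Exactly 8 works: 8 values at 8 and 1 at 91 total 155; raise one of the low values by 31 (still ≤ 90) to hit 186.

8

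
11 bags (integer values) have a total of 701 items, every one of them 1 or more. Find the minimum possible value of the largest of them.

64

The 11 values sum to 701, so their maximum is at least ⌈701/11⌉ = 64.
Taking 3 copies of 63 and 8 copies of 64 gives exactly 701, so 64 is attained.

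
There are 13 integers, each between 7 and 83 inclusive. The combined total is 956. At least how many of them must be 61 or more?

8

If only k of them are at least 61, the other 13 − k are at most 60, so the total is at most k·83 + (13 − k)·60.
This must reach 956, so k·83 + (13 − k)·60 ≥ 956, giving k ≥ 8.
Exactly 8 works: 8 values at 83 and 5 at 60 total 964; lower one of the high values by 8 (still ≥ 61) to hit 956.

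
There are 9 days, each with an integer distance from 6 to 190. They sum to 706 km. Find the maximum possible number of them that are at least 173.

3

If k of the values are ≥ 173, the total is ≥ 173k + 6(9 − k).
Setting 173k + 6(9 − k) ≤ 706 gives 167k ≤ 652, so k ≤ 3.
k = 3 is achieved by 3 values at 173 and 6 at 6, total 555; add 151 to one value (staying below 173) to reach 706.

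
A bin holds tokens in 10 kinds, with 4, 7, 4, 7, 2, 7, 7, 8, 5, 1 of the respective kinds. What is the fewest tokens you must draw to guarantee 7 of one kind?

In the worst case you take as many as possible of each kind without reaching 7: 4 + 6 + 4 + 6 + 2 + 6 + 6 + 6 + 5 + 1 = 46.
The next one must give 7 of some kind, so 46 + 1 = 47.

47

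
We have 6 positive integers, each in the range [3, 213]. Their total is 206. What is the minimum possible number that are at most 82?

4

If only k of them are at most 82, the other 6 − k are at least 83, so the total is at least (6 − k)·83 + k·3.
This is ≤ 206, so (6 − k)·83 + 3k ≤ 206, which gives k ≥ 4.
Exactly 4 works: 4 values at 3 and 2 at 83 total 178; raise one of the low values by 28 (still ≤ 82) to hit 206.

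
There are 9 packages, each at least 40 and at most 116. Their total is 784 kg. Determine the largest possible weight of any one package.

116

Maximizing one value means minimizing the remaining 8.
The other 8 contribute at least 8 × 40 = 320, leaving at most 784 − 320 = 464.
But each package is capped at 116, so the maximum is 116.
Achievable: one at 116 and the other 8 totalling 668, which fits since 8 × 40 ≤ 668 ≤ 8 × 116.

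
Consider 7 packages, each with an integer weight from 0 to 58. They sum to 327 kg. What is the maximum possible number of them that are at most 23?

Each value at 23 or below falls at least 58 − 23 = 35 short of the ceiling 58.
The ceiling total is 7 × 58 = 406, and we need 327, so at most ⌊(406 − 327)/35⌋ = 2 can be that low.
k = 2 is achieved by 2 values at 23 and 5 at 58, total 336; lower one of the 58's by 9 (still > 23) to reach 327.

2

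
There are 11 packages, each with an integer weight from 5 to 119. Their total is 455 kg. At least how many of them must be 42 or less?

Let j be the number exceeding 42. Then the total is ≥ 43·j + 5·(11 − j) = 55 + 38j.
So 38j ≤ 400 and j ≤ 10; hence at least 11 − 10 = 1 are ≤ 42.
Exactly 1 works: 1 value at 5 and 10 at 43 total 435; raise one of the low values by 20 (still ≤ 42) to hit 455.

1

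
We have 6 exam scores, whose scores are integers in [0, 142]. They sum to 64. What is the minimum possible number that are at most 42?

5

If only k of them are at most 42, the other 6 − k are at least 43, so the total is at least (6 − k)·43 + k·0.
This is ≤ 64, so (6 − k)·43 + 0k ≤ 64, which gives k ≥ 5.
Exactly 5 works: 5 values at 0 and 1 at 43 total 43; raise one of the low values by 21 (still ≤ 42) to hit 64.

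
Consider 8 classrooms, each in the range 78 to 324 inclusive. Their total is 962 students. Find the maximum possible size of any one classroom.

324

To make one classroom as large as possible, make the other 7 as small as possible.
The other 7 contribute at least 7 × 78 = 546, leaving at most 962 − 546 = 416.
But each classroom is capped at 324, so the maximum is 324.
Achievable: one at 324 and the other 7 totalling 638, which fits since 7 × 78 ≤ 638 ≤ 7 × 324.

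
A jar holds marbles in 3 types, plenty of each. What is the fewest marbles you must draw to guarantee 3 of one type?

7

You could draw 2 of every type without reaching 3 of any — 6 in all.
One more forces 3 of some type, so 6 + 1 = 7.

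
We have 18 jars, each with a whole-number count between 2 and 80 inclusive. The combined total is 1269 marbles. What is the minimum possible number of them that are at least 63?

9

Each value short of 63 is at most 62, costing at least 80 − 62 = 18 against the maximum total of 1440.
We can afford to lose at most 1440 − 1269 = 171, so at most ⌊171/18⌋ = 9 fall short, and at least 9 are ≥ 63.
Exactly 9 works: 9 values at 80 and 9 at 62 total 1278; lower one of the high values by 9 (still ≥ 63) to hit 1269.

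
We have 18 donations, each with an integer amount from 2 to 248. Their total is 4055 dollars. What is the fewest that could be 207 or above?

If only k of them are at least 207, the other 18 − k are at most 206, so the total is at most k·248 + (18 − k)·206.
This must reach 4055, so k·248 + (18 − k)·206 ≥ 4055, giving k ≥ 9.
Exactly 9 works: 9 values at 248 and 9 at 206 total 4086; lower one of the high values by 31 (still ≥ 207) to hit 4055.

9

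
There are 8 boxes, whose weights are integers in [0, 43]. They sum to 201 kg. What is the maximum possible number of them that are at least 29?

With k values at 29 or above and the rest at least 0, the sum is at least 0 + 29k.
Since the sum is 201, we need 29k ≤ 201, i.e. k ≤ 6.
k = 6 is achieved by 6 values at 29 and 2 at 0, total 174; add 27 to one value (staying below 29) to reach 201.

6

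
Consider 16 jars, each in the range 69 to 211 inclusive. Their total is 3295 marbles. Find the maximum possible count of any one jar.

211

To make one jar as large as possible, make the other 15 as small as possible.
The other 15 contribute at least 15 × 69 = 1035, leaving at most 3295 − 1035 = 2260.
But each jar is capped at 211, so the maximum is 211.
Achievable: one at 211 and the other 15 totalling 3084, which fits since 15 × 69 ≤ 3084 ≤ 15 × 211.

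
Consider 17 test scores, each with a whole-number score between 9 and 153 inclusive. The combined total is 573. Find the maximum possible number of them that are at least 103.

If k of the values are ≥ 103, the total is ≥ 103k + 9(17 − k).
Setting 103k + 9(17 − k) ≤ 573 gives 94k ≤ 420, so k ≤ 4.
k = 4 is achieved by 4 values at 103 and 13 at 9, total 529; add 44 to one value (staying below 103) to reach 573.

4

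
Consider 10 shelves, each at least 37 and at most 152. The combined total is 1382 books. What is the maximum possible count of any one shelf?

Maximizing one value means minimizing the remaining 9.
The other 9 contribute at least 9 × 37 = 333, leaving at most 1382 − 333 = 1049.
But each shelf is capped at 152, so the maximum is 152.
Achievable: one at 152 and the other 9 totalling 1230, which fits since 9 × 37 ≤ 1230 ≤ 9 × 152.

152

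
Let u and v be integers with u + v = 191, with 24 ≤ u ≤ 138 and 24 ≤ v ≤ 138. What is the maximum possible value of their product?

uv = u(191 − u) is maximized when u is as near 191/2 as the bounds allow.
Taking u = 95 and v = 96 (both in [24, 138]) gives uv = 9120.

9120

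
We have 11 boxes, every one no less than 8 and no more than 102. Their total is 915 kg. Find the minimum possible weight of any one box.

Minimizing one value means maximizing the remaining 10.
The other 10 can take up 10 × 102 = 1020 ≥ 915 − 8, so one box can sit at its floor of 8.
Achievable: one at 8 and the other 10 totalling 907, which fits since 10 × 8 ≤ 907 ≤ 10 × 102.

8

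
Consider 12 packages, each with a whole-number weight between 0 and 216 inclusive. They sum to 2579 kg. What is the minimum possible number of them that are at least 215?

Suppose at most 12 − j of them reach 215; then j values are ≤ 214 and the rest ≤ 216.
The total is then ≤ 214·j + 216·(12 − j) = 2592 − 2j. For this to be ≥ 2579 we need j ≤ 6, so at least 12 − 6 = 6 must reach 215.
Exactly 6 works: 6 values at 216 and 6 at 214 total 2580; lower one of the high values by 1 (still ≥ 215) to hit 2579.

6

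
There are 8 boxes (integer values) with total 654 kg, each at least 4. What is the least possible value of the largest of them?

The average is 654/8 > 81, so not all 8 can be 81 or less; the largest is ≥ 82.
Taking 2 copies of 81 and 6 copies of 82 gives exactly 654, so 82 is attained.

82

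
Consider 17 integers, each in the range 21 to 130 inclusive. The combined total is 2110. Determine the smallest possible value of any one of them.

30

To make one integer as small as possible, make the other 16 as large as possible.
The other 16 contribute at most 16 × 130 = 2080, leaving at least 2110 − 2080 = 30.
Since 30 ≥ 21, this is achievable: one at 30 and 16 at 130.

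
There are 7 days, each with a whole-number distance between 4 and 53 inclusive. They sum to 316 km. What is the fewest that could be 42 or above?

3

Each value short of 42 is at most 41, costing at least 53 − 41 = 12 against the maximum total of 371.
We can afford to lose at most 371 − 316 = 55, so at most ⌊55/12⌋ = 4 fall short, and at least 3 are ≥ 42.
Exactly 3 works: 3 values at 53 and 4 at 41 total 323; lower one of the high values by 7 (still ≥ 42) to hit 316.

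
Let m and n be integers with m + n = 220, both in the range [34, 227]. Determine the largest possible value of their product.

With m + n fixed, mn peaks when the two are closest together.
Taking m = 110 and n = 110 (both in [34, 227]) gives mn = 12100.

12100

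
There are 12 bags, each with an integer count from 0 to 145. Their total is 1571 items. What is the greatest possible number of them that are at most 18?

Each value at 18 or below falls at least 145 − 18 = 127 short of the ceiling 145.
The ceiling total is 12 × 145 = 1740, and we need 1571, so at most ⌊(1740 − 1571)/127⌋ = 1 can be that low.
k = 1 is achieved by 1 value at 18 and 11 at 145, total 1613; lower one of the 145's by 42 (still > 18) to reach 1571.

1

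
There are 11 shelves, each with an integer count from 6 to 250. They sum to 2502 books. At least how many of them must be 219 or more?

Suppose at most 11 − j of them reach 219; then j values are ≤ 218 and the rest ≤ 250.
The total is then ≤ 218·j + 250·(11 − j) = 2750 − 32j. For this to be ≥ 2502 we need j ≤ 7, so at least 11 − 7 = 4 must reach 219.
Exactly 4 works: 4 values at 250 and 7 at 218 total 2526; lower one of the high values by 24 (still ≥ 219) to hit 2502.

4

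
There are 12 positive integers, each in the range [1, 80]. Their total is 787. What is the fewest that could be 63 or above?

3

If only k of them are at least 63, the other 12 − k are at most 62, so the total is at most k·80 + (12 − k)·62.
This must reach 787, so k·80 + (12 − k)·62 ≥ 787, giving k ≥ 3.
Exactly 3 works: 3 values at 80 and 9 at 62 total 798; lower one of the high values by 11 (still ≥ 63) to hit 787.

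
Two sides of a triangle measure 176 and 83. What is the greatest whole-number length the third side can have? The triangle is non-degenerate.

The third side must be less than 176 + 83 = 259.
The largest integer below 259 is 258.

258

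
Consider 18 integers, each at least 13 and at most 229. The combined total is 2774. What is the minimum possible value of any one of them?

13

To make one integer as small as possible, make the other 17 as large as possible.
The other 17 can take up 17 × 229 = 3893 ≥ 2774 − 13, so one integer can sit at its floor of 13.
Achievable: one at 13 and the other 17 totalling 2761, which fits since 17 × 13 ≤ 2761 ≤ 17 × 229.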